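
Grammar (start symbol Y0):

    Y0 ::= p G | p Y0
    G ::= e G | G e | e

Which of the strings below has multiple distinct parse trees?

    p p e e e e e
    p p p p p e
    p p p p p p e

p p e e e e e: 16 trees
p p p p p e: 1 tree
p p p p p p e: 1 tree

p p e e e e e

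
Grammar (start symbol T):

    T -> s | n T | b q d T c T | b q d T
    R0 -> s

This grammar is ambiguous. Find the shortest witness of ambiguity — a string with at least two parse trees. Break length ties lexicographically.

b q d b q d s c s

length 1: no string has ≥2 trees
length 2: no string has ≥2 trees
length 3: no string has ≥2 trees
length 4: no string has ≥2 trees
length 5: no string has ≥2 trees
length 6: no string has ≥2 trees
length 7: no string has ≥2 trees
length 8: no string has ≥2 trees
length 9: b q d b q d s c s has 2 parse trees

Two derivations of b q d b q d s c s:
  T ⇒ b q d T c T ⇒ b q d b q d T c T ⇒ b q d b q d s c T ⇒ b q d b q d s c s
  T ⇒ b q d T ⇒ b q d b q d T c T ⇒ b q d b q d s c T ⇒ b q d b q d s c s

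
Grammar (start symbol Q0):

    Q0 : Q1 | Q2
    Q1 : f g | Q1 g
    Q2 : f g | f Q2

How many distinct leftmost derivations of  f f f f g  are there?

Parse trees for f f f f g:
  [Q0 [Q2 f [Q2 f [Q2 f [Q2 f g]]]]]

1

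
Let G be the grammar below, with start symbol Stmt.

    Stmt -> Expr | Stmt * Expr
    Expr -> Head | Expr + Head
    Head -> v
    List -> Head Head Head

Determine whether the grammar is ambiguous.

Unambiguous

Only Stmt, Expr, Head are reachable from Stmt; ignoring the rest: This is a standard precedence ladder (Stmt over Expr over Head), with each level left-recursive on its own operator ('*' at Stmt, '+' at Expr). That structure is LR(1), hence unambiguous.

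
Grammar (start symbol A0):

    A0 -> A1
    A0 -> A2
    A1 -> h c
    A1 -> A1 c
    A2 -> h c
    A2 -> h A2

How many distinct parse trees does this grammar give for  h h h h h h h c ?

Parse trees for h h h h h h h c:
  [A0 [A2 h [A2 h [A2 h [A2 h [A2 h [A2 h [A2 h c]]]]]]]]

1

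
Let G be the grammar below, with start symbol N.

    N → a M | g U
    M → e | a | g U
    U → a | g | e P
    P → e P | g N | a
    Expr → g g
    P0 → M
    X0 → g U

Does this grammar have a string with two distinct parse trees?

(Expr, P0, X0 are unreachable from N, so their rules don't affect L(N).) Restricted to the reachable nonterminals, every rule has the form A → t or A → t B, and no two rules for the same A share a first terminal. The grammar encodes a DFA — one run per string.

Unambiguous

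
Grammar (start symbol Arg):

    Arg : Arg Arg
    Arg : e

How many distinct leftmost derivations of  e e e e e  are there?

Parse trees for e e e e e (showing first 6 of 14):
  [Arg [Arg e] [Arg [Arg e] [Arg [Arg e] [Arg [Arg e] [Arg e]]]]]
  [Arg [Arg e] [Arg [Arg e] [Arg [Arg [Arg e] [Arg e]] [Arg e]]]]
  [Arg [Arg e] [Arg [Arg [Arg e] [Arg e]] [Arg [Arg e] [Arg e]]]]
  [Arg [Arg e] [Arg [Arg [Arg e] [Arg [Arg e] [Arg e]]] [Arg e]]]
  [Arg [Arg e] [Arg [Arg [Arg [Arg e] [Arg e]] [Arg e]] [Arg e]]]
  [Arg [Arg [Arg e] [Arg e]] [Arg [Arg e] [Arg [Arg e] [Arg e]]]]

14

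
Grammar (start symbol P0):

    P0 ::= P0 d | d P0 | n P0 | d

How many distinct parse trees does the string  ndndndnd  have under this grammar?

Parse trees for ndndndnd:
  [P0 n [P0 d [P0 n [P0 d [P0 n [P0 d [P0 n [P0 d]]]]]]]]

1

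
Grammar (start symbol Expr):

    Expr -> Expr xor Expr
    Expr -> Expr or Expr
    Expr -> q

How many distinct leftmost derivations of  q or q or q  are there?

2

Parse trees for q or q or q:
  [Expr [Expr q] or [Expr [Expr q] or [Expr q]]]
  [Expr [Expr [Expr q] or [Expr q]] or [Expr q]]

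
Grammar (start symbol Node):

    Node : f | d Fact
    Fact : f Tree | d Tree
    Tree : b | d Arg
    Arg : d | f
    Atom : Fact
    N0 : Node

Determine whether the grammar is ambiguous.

(Atom, N0 are unreachable from Node, so their rules don't affect L(Node).) The reachable rules are right-linear with at most one rule per (nonterminal, next-terminal) pair. Each input token forces the next rule, so parsing is deterministic.

Unambiguous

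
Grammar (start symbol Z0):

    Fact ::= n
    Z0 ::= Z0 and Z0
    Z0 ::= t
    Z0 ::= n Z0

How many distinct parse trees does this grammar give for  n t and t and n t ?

5

Parse trees for n t and t and n t:
  [Z0 [Z0 n [Z0 t]] and [Z0 [Z0 t] and [Z0 n [Z0 t]]]]
  [Z0 [Z0 [Z0 n [Z0 t]] and [Z0 t]] and [Z0 n [Z0 t]]]
  [Z0 [Z0 n [Z0 [Z0 t] and [Z0 t]]] and [Z0 n [Z0 t]]]
  [Z0 n [Z0 [Z0 t] and [Z0 [Z0 t] and [Z0 n [Z0 t]]]]]
  [Z0 n [Z0 [Z0 [Z0 t] and [Z0 t]] and [Z0 n [Z0 t]]]]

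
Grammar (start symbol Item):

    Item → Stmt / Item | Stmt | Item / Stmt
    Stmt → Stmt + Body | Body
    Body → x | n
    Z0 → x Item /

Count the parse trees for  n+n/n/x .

4

Parse trees for n+n/n/x:
  [Item [Stmt [Stmt [Body n]] + [Body n]] / [Item [Stmt [Body n]] / [Item [Stmt [Body x]]]]]
  [Item [Stmt [Stmt [Body n]] + [Body n]] / [Item [Item [Stmt [Body n]]] / [Stmt [Body x]]]]
  [Item [Item [Stmt [Stmt [Body n]] + [Body n]] / [Item [Stmt [Body n]]]] / [Stmt [Body x]]]
  [Item [Item [Item [Stmt [Stmt [Body n]] + [Body n]]] / [Stmt [Body n]]] / [Stmt [Body x]]]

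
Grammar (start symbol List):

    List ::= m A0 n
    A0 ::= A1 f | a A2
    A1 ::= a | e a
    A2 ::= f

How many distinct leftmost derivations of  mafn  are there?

Parse trees for mafn:
  [List m [A0 [A1 a] f] n]
  [List m [A0 a [A2 f]] n]

2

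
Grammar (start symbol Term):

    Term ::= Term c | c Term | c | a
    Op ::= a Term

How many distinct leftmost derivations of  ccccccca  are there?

1

Parse trees for ccccccca:
  [Term c [Term c [Term c [Term c [Term c [Term c [Term c [Term a]]]]]]]]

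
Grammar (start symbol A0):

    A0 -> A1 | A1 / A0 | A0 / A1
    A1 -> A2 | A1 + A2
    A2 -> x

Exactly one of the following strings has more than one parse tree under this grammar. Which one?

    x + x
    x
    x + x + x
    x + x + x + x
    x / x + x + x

x + x: 1 tree
x: 1 tree
x + x + x: 1 tree
x + x + x + x: 1 tree
x / x + x + x: 2 trees

x / x + x + x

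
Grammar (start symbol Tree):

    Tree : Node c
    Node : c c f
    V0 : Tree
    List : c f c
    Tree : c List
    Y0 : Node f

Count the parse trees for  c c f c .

Parse trees for c c f c:
  [Tree [Node c c f] c]
  [Tree c [List c f c]]

2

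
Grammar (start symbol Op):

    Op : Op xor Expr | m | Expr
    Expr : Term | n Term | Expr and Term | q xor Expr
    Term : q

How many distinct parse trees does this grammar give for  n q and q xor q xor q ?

2

Parse trees for n q and q xor q xor q:
  [Op [Op [Expr [Expr n [Term q]] and [Term q]]] xor [Expr q xor [Expr [Term q]]]]
  [Op [Op [Op [Expr [Expr n [Term q]] and [Term q]]] xor [Expr [Term q]]] xor [Expr [Term q]]]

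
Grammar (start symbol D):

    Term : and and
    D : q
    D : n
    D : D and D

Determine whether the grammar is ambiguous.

Witness: n and n and n

Derivation 1: D ⇒ D and D ⇒ n and D ⇒ n and D and D ⇒ n and n and D ⇒ n and n and n
Derivation 2: D ⇒ D and D ⇒ D and D and D ⇒ n and D and D ⇒ n and n and D ⇒ n and n and n

Two distinct leftmost derivations for the same string.

Ambiguous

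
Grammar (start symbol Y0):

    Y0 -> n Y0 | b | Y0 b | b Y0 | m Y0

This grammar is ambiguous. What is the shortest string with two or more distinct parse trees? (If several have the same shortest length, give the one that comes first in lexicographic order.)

b b

length 1: no string has ≥2 trees
length 2: b b has 2 parse trees

Two derivations of b b:
  Y0 ⇒ Y0 b ⇒ b b
  Y0 ⇒ b Y0 ⇒ b b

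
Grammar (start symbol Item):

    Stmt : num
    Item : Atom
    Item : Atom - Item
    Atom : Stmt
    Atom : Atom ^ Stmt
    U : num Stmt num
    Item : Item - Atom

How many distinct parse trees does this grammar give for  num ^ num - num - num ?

Parse trees for num ^ num - num - num:
  [Item [Atom [Atom [Stmt num]] ^ [Stmt num]] - [Item [Atom [Stmt num]] - [Item [Atom [Stmt num]]]]]
  [Item [Atom [Atom [Stmt num]] ^ [Stmt num]] - [Item [Item [Atom [Stmt num]]] - [Atom [Stmt num]]]]
  [Item [Item [Atom [Atom [Stmt num]] ^ [Stmt num]] - [Item [Atom [Stmt num]]]] - [Atom [Stmt num]]]
  [Item [Item [Item [Atom [Atom [Stmt num]] ^ [Stmt num]]] - [Atom [Stmt num]]] - [Atom [Stmt num]]]

4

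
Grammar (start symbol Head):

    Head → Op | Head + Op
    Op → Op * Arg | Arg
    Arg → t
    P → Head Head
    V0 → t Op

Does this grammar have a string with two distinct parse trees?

(P, V0 are unreachable from Head, so their rules don't affect L(Head).) This is a standard precedence ladder (Head over Op over Arg), with each level left-recursive on its own operator ('+' at Head, '*' at Op). That structure is LR(1), hence unambiguous.

Unambiguous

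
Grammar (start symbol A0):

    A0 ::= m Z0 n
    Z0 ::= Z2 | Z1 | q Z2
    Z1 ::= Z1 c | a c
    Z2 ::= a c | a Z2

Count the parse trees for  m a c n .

Parse trees for m a c n:
  [A0 m [Z0 [Z2 a c]] n]
  [A0 m [Z0 [Z1 a c]] n]

2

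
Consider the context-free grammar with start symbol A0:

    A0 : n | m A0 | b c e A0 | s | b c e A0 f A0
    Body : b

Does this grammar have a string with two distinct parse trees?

Witness: b c e b c e n f n

Derivation 1: A0 ⇒ b c e A0 ⇒ b c e b c e A0 f A0 ⇒ b c e b c e n f A0 ⇒ b c e b c e n f n
Derivation 2: A0 ⇒ b c e A0 f A0 ⇒ b c e b c e A0 f A0 ⇒ b c e b c e n f A0 ⇒ b c e b c e n f n

Two distinct leftmost derivations for the same string.

Ambiguous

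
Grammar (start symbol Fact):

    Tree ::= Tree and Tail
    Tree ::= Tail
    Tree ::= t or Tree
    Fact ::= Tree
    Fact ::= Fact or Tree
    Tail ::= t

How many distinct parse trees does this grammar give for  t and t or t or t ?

2

Parse trees for t and t or t or t:
  [Fact [Fact [Tree [Tree [Tail t]] and [Tail t]]] or [Tree t or [Tree [Tail t]]]]
  [Fact [Fact [Fact [Tree [Tree [Tail t]] and [Tail t]]] or [Tree [Tail t]]] or [Tree [Tail t]]]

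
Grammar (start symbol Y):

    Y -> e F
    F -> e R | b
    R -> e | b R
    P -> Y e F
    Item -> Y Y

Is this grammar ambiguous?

(P, Item are unreachable from Y, so their rules don't affect L(Y).) Restricted to the reachable nonterminals, every rule has the form A → t or A → t B, and no two rules for the same A share a first terminal. The grammar encodes a DFA — one run per string.

Unambiguous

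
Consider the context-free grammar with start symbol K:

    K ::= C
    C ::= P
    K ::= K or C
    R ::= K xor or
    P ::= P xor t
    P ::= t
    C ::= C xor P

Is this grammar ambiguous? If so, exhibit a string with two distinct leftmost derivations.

Ambiguous

Witness: t xor t

Derivation 1: K ⇒ C ⇒ P ⇒ P xor t ⇒ t xor t
Derivation 2: K ⇒ C ⇒ C xor P ⇒ P xor P ⇒ t xor P ⇒ t xor t

Two distinct leftmost derivations for the same string.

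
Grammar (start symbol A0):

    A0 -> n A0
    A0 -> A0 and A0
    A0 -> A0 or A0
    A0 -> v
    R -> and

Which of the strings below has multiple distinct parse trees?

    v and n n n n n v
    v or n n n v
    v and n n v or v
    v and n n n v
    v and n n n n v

v and n n n n n v: 1 tree
v or n n n v: 1 tree
v and n n v or v: 4 trees
v and n n n v: 1 tree
v and n n n n v: 1 tree

v and n n v or v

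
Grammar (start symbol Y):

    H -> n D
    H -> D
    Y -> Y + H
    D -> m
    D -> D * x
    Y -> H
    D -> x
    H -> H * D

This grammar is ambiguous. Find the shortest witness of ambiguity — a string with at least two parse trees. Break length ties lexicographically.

length 1: no string has ≥2 trees
length 2: no string has ≥2 trees
length 3: m * x has 2 parse trees

Two derivations of m * x:
  Y ⇒ H ⇒ D ⇒ D * x ⇒ m * x
  Y ⇒ H ⇒ H * D ⇒ D * D ⇒ m * D ⇒ m * x

m * x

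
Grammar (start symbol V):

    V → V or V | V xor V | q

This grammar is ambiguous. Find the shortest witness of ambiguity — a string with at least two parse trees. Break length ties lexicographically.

q or q or q

length 1: no string has ≥2 trees
length 3: no string has ≥2 trees
length 5: q or q or q has 2 parse trees

Two derivations of q or q or q:
  V ⇒ V or V ⇒ V or V or V ⇒ q or V or V ⇒ q or q or V ⇒ q or q or q
  V ⇒ V or V ⇒ q or V ⇒ q or V or V ⇒ q or q or V ⇒ q or q or q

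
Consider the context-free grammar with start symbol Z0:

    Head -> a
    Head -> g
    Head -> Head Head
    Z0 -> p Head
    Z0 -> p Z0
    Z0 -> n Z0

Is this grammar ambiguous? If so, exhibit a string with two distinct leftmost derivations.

Ambiguous

Witness: p a a a

Derivation 1: Z0 ⇒ p Head ⇒ p Head Head ⇒ p a Head ⇒ p a Head Head ⇒ p a a Head ⇒ p a a a
Derivation 2: Z0 ⇒ p Head ⇒ p Head Head ⇒ p Head Head Head ⇒ p a Head Head ⇒ p a a Head ⇒ p a a a

Two distinct leftmost derivations for the same string.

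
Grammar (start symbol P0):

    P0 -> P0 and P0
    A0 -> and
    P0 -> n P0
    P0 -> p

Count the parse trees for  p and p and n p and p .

Parse trees for p and p and n p and p:
  [P0 [P0 p] and [P0 [P0 p] and [P0 [P0 n [P0 p]] and [P0 p]]]]
  [P0 [P0 p] and [P0 [P0 p] and [P0 n [P0 [P0 p] and [P0 p]]]]]
  [P0 [P0 p] and [P0 [P0 [P0 p] and [P0 n [P0 p]]] and [P0 p]]]
  [P0 [P0 [P0 p] and [P0 p]] and [P0 [P0 n [P0 p]] and [P0 p]]]
  [P0 [P0 [P0 p] and [P0 p]] and [P0 n [P0 [P0 p] and [P0 p]]]]
  [P0 [P0 [P0 p] and [P0 [P0 p] and [P0 n [P0 p]]]] and [P0 p]]
  [P0 [P0 [P0 [P0 p] and [P0 p]] and [P0 n [P0 p]]] and [P0 p]]

7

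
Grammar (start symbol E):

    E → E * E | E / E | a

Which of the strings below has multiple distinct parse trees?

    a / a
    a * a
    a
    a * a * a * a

a * a * a * a

a / a: 1 tree
a * a: 1 tree
a: 1 tree
a * a * a * a: 5 trees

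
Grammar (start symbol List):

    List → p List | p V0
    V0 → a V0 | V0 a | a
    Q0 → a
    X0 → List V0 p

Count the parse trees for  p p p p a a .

2

Parse trees for p p p p a a:
  [List p [List p [List p [List p [V0 a [V0 a]]]]]]
  [List p [List p [List p [List p [V0 [V0 a] a]]]]]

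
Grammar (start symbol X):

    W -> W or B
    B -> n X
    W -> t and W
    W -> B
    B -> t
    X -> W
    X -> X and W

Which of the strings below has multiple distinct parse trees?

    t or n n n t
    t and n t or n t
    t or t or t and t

t or n n n t: 1 tree
t and n t or n t: 5 trees
t or t or t and t: 1 tree

t and n t or n t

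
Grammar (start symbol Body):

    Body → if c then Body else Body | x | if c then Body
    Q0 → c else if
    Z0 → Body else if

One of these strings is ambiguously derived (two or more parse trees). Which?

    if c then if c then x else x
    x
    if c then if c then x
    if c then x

if c then if c then x else x

if c then if c then x else x: 2 trees
x: 1 tree
if c then if c then x: 1 tree
if c then x: 1 tree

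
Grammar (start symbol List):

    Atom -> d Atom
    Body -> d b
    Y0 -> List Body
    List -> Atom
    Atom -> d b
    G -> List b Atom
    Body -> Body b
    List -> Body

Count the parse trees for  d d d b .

1

Parse trees for d d d b:
  [List [Atom d [Atom d [Atom d b]]]]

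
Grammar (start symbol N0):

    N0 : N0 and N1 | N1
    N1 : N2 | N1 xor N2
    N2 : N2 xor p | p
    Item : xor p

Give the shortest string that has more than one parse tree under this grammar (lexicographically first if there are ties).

length 1: no string has ≥2 trees
length 3: p xor p has 2 parse trees

Two derivations of p xor p:
  N0 ⇒ N1 ⇒ N2 ⇒ N2 xor p ⇒ p xor p
  N0 ⇒ N1 ⇒ N1 xor N2 ⇒ N2 xor N2 ⇒ p xor N2 ⇒ p xor p

p xor p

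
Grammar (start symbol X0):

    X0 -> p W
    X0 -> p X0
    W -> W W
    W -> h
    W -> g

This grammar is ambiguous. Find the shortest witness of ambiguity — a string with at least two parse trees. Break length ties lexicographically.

length 2: no string has ≥2 trees
length 3: no string has ≥2 trees
length 4: p g g g has 2 parse trees

Two derivations of p g g g:
  X0 ⇒ p W ⇒ p W W ⇒ p W W W ⇒ p g W W ⇒ p g g W ⇒ p g g g
  X0 ⇒ p W ⇒ p W W ⇒ p g W ⇒ p g W W ⇒ p g g W ⇒ p g g g

p g g g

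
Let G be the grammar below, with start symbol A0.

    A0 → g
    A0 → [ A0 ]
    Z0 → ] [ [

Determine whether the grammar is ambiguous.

Unambiguous

Only A0 is reachable from A0; ignoring the rest: Each string is a nest of matched brackets around a single atom. An opening bracket forces the recursive rule; an atom forces the base rule.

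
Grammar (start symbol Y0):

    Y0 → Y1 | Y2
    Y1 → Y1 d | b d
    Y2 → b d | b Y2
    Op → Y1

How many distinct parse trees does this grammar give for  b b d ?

1

Parse trees for b b d:
  [Y0 [Y2 b [Y2 b d]]]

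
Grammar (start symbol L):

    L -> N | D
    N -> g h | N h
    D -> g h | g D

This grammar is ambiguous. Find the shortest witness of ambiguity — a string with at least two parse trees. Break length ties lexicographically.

length 2: g h has 2 parse trees

Two derivations of g h:
  L ⇒ N ⇒ g h
  L ⇒ D ⇒ g h

g h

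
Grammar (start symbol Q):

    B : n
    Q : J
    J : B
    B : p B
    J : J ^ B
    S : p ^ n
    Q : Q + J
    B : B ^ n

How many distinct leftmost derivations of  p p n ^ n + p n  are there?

4

Parse trees for p p n ^ n + p n:
  [Q [Q [J [B p [B p [B [B n] ^ n]]]]] + [J [B p [B n]]]]
  [Q [Q [J [B p [B [B p [B n]] ^ n]]]] + [J [B p [B n]]]]
  [Q [Q [J [B [B p [B p [B n]]] ^ n]]] + [J [B p [B n]]]]
  [Q [Q [J [J [B p [B p [B n]]]] ^ [B n]]] + [J [B p [B n]]]]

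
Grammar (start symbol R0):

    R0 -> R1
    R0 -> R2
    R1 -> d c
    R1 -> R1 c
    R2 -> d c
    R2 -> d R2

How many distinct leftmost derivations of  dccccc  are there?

Parse trees for dccccc:
  [R0 [R1 [R1 [R1 [R1 [R1 d c] c] c] c] c]]

1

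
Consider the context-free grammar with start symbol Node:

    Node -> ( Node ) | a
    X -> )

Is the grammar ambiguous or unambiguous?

Unambiguous

Only Node is reachable from Node; ignoring the rest: Each string is a nest of matched brackets around a single atom. An opening bracket forces the recursive rule; an atom forces the base rule.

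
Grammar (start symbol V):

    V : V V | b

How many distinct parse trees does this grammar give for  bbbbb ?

Parse trees for bbbbb (showing first 6 of 14):
  [V [V b] [V [V b] [V [V b] [V [V b] [V b]]]]]
  [V [V b] [V [V b] [V [V [V b] [V b]] [V b]]]]
  [V [V b] [V [V [V b] [V b]] [V [V b] [V b]]]]
  [V [V b] [V [V [V b] [V [V b] [V b]]] [V b]]]
  [V [V b] [V [V [V [V b] [V b]] [V b]] [V b]]]
  [V [V [V b] [V b]] [V [V b] [V [V b] [V b]]]]

14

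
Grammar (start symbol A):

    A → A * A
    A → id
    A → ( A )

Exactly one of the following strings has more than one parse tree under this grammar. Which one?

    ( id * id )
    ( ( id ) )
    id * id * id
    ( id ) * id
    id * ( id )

( id * id ): 1 tree
( ( id ) ): 1 tree
id * id * id: 2 trees
( id ) * id: 1 tree
id * ( id ): 1 tree

id * id * id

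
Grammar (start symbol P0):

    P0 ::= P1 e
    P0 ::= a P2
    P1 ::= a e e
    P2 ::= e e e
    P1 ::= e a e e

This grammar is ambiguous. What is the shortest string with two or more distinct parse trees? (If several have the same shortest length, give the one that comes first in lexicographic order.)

a e e e

length 4: a e e e has 2 parse trees

Two derivations of a e e e:
  P0 ⇒ P1 e ⇒ a e e e
  P0 ⇒ a P2 ⇒ a e e e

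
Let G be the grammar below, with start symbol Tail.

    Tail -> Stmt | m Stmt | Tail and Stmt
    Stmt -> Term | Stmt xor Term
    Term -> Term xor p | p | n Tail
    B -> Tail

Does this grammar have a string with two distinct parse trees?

Ambiguous

Witness: p xor p

Derivation 1: Tail ⇒ Stmt ⇒ Term ⇒ Term xor p ⇒ p xor p
Derivation 2: Tail ⇒ Stmt ⇒ Stmt xor Term ⇒ Term xor Term ⇒ p xor Term ⇒ p xor p

Two distinct leftmost derivations for the same string.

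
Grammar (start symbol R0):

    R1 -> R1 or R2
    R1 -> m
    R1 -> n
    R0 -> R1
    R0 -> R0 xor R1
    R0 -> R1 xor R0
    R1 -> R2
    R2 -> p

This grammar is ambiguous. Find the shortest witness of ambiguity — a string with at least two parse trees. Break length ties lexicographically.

length 1: no string has ≥2 trees
length 3: m xor m has 2 parse trees

Two derivations of m xor m:
  R0 ⇒ R0 xor R1 ⇒ R1 xor R1 ⇒ m xor R1 ⇒ m xor m
  R0 ⇒ R1 xor R0 ⇒ m xor R0 ⇒ m xor R1 ⇒ m xor m

m xor m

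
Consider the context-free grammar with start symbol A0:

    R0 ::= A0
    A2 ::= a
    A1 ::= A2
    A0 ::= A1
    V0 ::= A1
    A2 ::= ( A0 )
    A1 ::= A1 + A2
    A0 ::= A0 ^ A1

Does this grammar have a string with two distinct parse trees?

Only A0, A1, A2 are reachable from A0; ignoring the rest: A0 → A0 ^ A1 | A1  ;  A1 → A1 + A2 | A2  — a left-associative chain with A2 at the bottom. Each string factors uniquely by precedence.

Unambiguous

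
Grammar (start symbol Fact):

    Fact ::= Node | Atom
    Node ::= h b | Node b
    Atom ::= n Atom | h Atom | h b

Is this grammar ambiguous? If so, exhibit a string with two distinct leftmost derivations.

Witness: h b

Derivation 1: Fact ⇒ Node ⇒ h b
Derivation 2: Fact ⇒ Atom ⇒ h b

Two distinct leftmost derivations for the same string.

Ambiguous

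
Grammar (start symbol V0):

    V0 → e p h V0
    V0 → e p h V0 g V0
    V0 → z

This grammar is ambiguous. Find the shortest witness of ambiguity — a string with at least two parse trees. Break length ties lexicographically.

length 1: no string has ≥2 trees
length 4: no string has ≥2 trees
length 6: no string has ≥2 trees
length 7: no string has ≥2 trees
length 9: e p h e p h z g z has 2 parse trees

Two derivations of e p h e p h z g z:
  V0 ⇒ e p h V0 ⇒ e p h e p h V0 g V0 ⇒ e p h e p h z g V0 ⇒ e p h e p h z g z
  V0 ⇒ e p h V0 g V0 ⇒ e p h e p h V0 g V0 ⇒ e p h e p h z g V0 ⇒ e p h e p h z g z

e p h e p h z g z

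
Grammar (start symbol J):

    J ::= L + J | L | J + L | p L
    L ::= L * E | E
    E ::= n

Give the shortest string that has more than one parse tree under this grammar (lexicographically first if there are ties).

length 1: no string has ≥2 trees
length 2: no string has ≥2 trees
length 3: n + n has 2 parse trees

Two derivations of n + n:
  J ⇒ L + J ⇒ E + J ⇒ n + J ⇒ n + L ⇒ n + E ⇒ n + n
  J ⇒ J + L ⇒ L + L ⇒ E + L ⇒ n + L ⇒ n + E ⇒ n + n

n + n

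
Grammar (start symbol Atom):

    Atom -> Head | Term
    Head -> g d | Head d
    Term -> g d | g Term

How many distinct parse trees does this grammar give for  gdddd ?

1

Parse trees for gdddd:
  [Atom [Head [Head [Head [Head g d] d] d] d]]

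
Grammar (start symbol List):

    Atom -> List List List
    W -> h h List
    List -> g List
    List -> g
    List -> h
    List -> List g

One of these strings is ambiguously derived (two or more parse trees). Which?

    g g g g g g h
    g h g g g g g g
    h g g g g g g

g g g g g g h: 1 tree
g h g g g g g g: 7 trees
h g g g g g g: 1 tree

g h g g g g g g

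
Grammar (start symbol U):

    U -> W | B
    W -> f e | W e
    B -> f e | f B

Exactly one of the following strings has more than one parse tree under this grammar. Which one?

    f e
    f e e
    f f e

f e: 2 trees
f e e: 1 tree
f f e: 1 tree

f e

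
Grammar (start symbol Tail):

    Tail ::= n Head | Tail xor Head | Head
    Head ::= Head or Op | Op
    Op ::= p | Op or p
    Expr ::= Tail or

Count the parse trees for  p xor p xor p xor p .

Parse trees for p xor p xor p xor p:
  [Tail [Tail [Tail [Tail [Head [Op p]]] xor [Head [Op p]]] xor [Head [Op p]]] xor [Head [Op p]]]

1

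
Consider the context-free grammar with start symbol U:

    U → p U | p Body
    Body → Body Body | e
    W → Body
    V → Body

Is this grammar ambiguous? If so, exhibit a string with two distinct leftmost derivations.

Ambiguous

Witness: p e e e

Derivation 1: U ⇒ p Body ⇒ p Body Body ⇒ p Body Body Body ⇒ p e Body Body ⇒ p e e Body ⇒ p e e e
Derivation 2: U ⇒ p Body ⇒ p Body Body ⇒ p e Body ⇒ p e Body Body ⇒ p e e Body ⇒ p e e e

Two distinct leftmost derivations for the same string.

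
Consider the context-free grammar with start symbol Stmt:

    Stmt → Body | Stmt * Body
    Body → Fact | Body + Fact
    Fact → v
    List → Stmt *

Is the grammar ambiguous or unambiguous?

Unambiguous

Only Stmt, Body, Fact are reachable from Stmt; ignoring the rest: The grammar is stratified — Stmt handles '*' (left-recursive), Body handles '+', Fact atoms. Each operator has a fixed associativity and precedence level, so every string has one parse.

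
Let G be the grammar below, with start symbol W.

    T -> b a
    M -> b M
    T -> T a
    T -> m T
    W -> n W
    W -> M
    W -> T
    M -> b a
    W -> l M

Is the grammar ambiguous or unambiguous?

Witness: b a

Derivation 1: W ⇒ M ⇒ b a
Derivation 2: W ⇒ T ⇒ b a

Two distinct leftmost derivations for the same string.

Ambiguous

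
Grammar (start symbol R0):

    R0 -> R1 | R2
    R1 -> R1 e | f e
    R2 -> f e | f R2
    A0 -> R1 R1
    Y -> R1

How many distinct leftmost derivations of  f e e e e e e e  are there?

Parse trees for f e e e e e e e:
  [R0 [R1 [R1 [R1 [R1 [R1 [R1 [R1 f e] e] e] e] e] e] e]]

1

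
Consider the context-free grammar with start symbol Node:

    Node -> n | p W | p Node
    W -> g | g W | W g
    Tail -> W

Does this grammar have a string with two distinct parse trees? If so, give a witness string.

Ambiguous

Witness: p g g

Derivation 1: Node ⇒ p W ⇒ p g W ⇒ p g g
Derivation 2: Node ⇒ p W ⇒ p W g ⇒ p g g

Two distinct leftmost derivations for the same string.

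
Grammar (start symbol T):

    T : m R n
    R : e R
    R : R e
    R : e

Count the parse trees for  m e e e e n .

8

Parse trees for m e e e e n:
  [T m [R e [R e [R e [R e]]]] n]
  [T m [R e [R e [R [R e] e]]] n]
  [T m [R e [R [R e [R e]] e]] n]
  [T m [R e [R [R [R e] e] e]] n]
  [T m [R [R e [R e [R e]]] e] n]
  [T m [R [R e [R [R e] e]] e] n]
  [T m [R [R [R e [R e]] e] e] n]
  [T m [R [R [R [R e] e] e] e] n]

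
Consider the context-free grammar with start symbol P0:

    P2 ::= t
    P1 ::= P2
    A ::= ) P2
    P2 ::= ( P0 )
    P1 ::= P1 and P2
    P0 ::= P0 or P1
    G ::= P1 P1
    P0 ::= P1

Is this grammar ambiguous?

Only P0, P1, P2 are reachable from P0; ignoring the rest: The grammar is stratified — P0 handles 'or' (left-recursive), P1 handles 'and', P2 atoms. Each operator has a fixed associativity and precedence level, so every string has one parse.

Unambiguous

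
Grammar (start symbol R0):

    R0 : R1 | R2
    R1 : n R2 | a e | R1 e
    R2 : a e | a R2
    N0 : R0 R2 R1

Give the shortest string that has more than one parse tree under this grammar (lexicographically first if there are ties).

a e

length 2: a e has 2 parse trees

Two derivations of a e:
  R0 ⇒ R1 ⇒ a e
  R0 ⇒ R2 ⇒ a e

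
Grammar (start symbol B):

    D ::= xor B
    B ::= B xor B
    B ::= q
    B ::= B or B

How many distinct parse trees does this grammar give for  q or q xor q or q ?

Parse trees for q or q xor q or q:
  [B [B [B q] or [B q]] xor [B [B q] or [B q]]]
  [B [B q] or [B [B q] xor [B [B q] or [B q]]]]
  [B [B q] or [B [B [B q] xor [B q]] or [B q]]]
  [B [B [B [B q] or [B q]] xor [B q]] or [B q]]
  [B [B [B q] or [B [B q] xor [B q]]] or [B q]]

5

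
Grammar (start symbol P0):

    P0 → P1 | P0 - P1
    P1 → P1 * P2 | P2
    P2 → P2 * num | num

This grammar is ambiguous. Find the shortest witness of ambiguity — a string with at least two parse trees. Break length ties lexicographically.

num * num

length 1: no string has ≥2 trees
length 3: num * num has 2 parse trees

Two derivations of num * num:
  P0 ⇒ P1 ⇒ P1 * P2 ⇒ P2 * P2 ⇒ num * P2 ⇒ num * num
  P0 ⇒ P1 ⇒ P2 ⇒ P2 * num ⇒ num * num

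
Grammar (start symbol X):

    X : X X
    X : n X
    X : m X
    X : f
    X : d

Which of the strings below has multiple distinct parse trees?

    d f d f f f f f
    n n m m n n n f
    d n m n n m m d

d f d f f f f f: 429 trees
n n m m n n n f: 1 tree
d n m n n m m d: 1 tree

d f d f f f f f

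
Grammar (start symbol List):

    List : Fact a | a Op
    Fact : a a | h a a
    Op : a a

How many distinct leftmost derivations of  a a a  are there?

2

Parse trees for a a a:
  [List [Fact a a] a]
  [List a [Op a a]]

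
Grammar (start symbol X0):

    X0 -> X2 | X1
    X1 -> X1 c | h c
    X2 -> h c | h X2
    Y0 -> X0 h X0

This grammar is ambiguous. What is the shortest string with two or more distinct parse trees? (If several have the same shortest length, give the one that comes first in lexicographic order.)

length 2: h c has 2 parse trees

Two derivations of h c:
  X0 ⇒ X2 ⇒ h c
  X0 ⇒ X1 ⇒ h c

h c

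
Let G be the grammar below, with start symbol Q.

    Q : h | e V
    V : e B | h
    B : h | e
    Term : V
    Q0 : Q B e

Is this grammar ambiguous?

Unambiguous

(Term, Q0 are unreachable from Q, so their rules don't affect L(Q).) The reachable rules are right-linear with at most one rule per (nonterminal, next-terminal) pair. Each input token forces the next rule, so parsing is deterministic.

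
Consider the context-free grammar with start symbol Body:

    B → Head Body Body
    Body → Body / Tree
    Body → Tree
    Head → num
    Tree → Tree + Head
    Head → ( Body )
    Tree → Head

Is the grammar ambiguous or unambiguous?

Only Body, Tree, Head are reachable from Body; ignoring the rest: Body → Body / Tree | Tree  ;  Tree → Tree + Head | Head  — a left-associative chain with Head at the bottom. Each string factors uniquely by precedence.

Unambiguous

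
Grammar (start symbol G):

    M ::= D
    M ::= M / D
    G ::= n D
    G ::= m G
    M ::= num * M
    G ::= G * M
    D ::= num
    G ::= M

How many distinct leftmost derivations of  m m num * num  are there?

Parse trees for m m num * num:
  [G m [G m [G [G [M [D num]]] * [M [D num]]]]]
  [G m [G m [G [M num * [M [D num]]]]]]
  [G m [G [G m [G [M [D num]]]] * [M [D num]]]]
  [G [G m [G m [G [M [D num]]]]] * [M [D num]]]

4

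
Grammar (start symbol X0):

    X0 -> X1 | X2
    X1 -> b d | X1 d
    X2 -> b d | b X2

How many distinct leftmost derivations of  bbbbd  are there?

1

Parse trees for bbbbd:
  [X0 [X2 b [X2 b [X2 b [X2 b d]]]]]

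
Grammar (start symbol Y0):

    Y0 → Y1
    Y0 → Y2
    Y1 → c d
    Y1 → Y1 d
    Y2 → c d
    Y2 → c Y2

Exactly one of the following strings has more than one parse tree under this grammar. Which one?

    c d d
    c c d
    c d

c d d: 1 tree
c c d: 1 tree
c d: 2 trees

c d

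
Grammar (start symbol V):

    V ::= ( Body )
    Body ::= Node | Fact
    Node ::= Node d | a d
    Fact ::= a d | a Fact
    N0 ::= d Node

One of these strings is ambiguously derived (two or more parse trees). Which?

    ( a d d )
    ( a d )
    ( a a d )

( a d )

( a d d ): 1 tree
( a d ): 2 trees
( a a d ): 1 tree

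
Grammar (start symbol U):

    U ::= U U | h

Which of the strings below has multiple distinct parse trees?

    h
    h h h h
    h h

h: 1 tree
h h h h: 5 trees
h h: 1 tree

h h h h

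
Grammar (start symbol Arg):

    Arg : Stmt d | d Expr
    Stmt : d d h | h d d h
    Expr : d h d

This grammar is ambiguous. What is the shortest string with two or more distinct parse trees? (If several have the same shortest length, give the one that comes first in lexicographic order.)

length 4: d d h d has 2 parse trees

Two derivations of d d h d:
  Arg ⇒ Stmt d ⇒ d d h d
  Arg ⇒ d Expr ⇒ d d h d

d d h d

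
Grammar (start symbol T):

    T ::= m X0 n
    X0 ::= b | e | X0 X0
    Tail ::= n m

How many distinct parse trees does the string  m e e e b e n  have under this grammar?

14

Parse trees for m e e e b e n (showing first 6 of 14):
  [T m [X0 [X0 e] [X0 [X0 e] [X0 [X0 e] [X0 [X0 b] [X0 e]]]]] n]
  [T m [X0 [X0 e] [X0 [X0 e] [X0 [X0 [X0 e] [X0 b]] [X0 e]]]] n]
  [T m [X0 [X0 e] [X0 [X0 [X0 e] [X0 e]] [X0 [X0 b] [X0 e]]]] n]
  [T m [X0 [X0 e] [X0 [X0 [X0 e] [X0 [X0 e] [X0 b]]] [X0 e]]] n]
  [T m [X0 [X0 e] [X0 [X0 [X0 [X0 e] [X0 e]] [X0 b]] [X0 e]]] n]
  [T m [X0 [X0 [X0 e] [X0 e]] [X0 [X0 e] [X0 [X0 b] [X0 e]]]] n]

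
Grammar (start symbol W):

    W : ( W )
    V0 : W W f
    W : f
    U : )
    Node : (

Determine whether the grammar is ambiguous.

Unambiguous

Only W is reachable from W; ignoring the rest: L(W) is { openⁿ atom closeⁿ : n ≥ 0 }. The bracket depth fixes n, and the derivation is forced at every step.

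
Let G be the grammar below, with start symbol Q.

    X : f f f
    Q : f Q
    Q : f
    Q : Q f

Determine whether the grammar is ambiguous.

Witness: f f

Derivation 1: Q ⇒ f Q ⇒ f f
Derivation 2: Q ⇒ Q f ⇒ f f

Two distinct leftmost derivations for the same string.

Ambiguous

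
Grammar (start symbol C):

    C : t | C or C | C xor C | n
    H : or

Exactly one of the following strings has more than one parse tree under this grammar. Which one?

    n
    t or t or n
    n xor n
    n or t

t or t or n

n: 1 tree
t or t or n: 2 trees
n xor n: 1 tree
n or t: 1 tree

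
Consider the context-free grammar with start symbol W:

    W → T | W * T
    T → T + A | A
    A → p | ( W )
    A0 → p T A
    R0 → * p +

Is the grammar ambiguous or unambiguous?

Unambiguous

Only W, T, A are reachable from W; ignoring the rest: The grammar is stratified — W handles '*' (left-recursive), T handles '+', A atoms. Each operator has a fixed associativity and precedence level, so every string has one parse.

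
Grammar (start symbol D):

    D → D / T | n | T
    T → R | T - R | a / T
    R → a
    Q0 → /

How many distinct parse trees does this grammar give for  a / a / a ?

Parse trees for a / a / a:
  [D [D [T [R a]]] / [T a / [T [R a]]]]
  [D [D [D [T [R a]]] / [T [R a]]] / [T [R a]]]
  [D [D [T a / [T [R a]]]] / [T [R a]]]
  [D [T a / [T a / [T [R a]]]]]

4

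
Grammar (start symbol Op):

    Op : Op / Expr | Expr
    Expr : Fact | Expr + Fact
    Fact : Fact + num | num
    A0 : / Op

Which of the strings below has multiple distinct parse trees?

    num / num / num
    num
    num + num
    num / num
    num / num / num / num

num + num

num / num / num: 1 tree
num: 1 tree
num + num: 2 trees
num / num: 1 tree
num / num / num / num: 1 tree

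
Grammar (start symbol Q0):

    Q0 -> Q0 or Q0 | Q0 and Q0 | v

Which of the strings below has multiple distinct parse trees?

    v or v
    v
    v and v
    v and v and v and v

v or v: 1 tree
v: 1 tree
v and v: 1 tree
v and v and v and v: 5 trees

v and v and v and v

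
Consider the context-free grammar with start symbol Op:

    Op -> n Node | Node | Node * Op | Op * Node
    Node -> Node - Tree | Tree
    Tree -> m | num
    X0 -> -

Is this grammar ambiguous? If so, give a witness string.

Ambiguous

Witness: m * m

Derivation 1: Op ⇒ Node * Op ⇒ Tree * Op ⇒ m * Op ⇒ m * Node ⇒ m * Tree ⇒ m * m
Derivation 2: Op ⇒ Op * Node ⇒ Node * Node ⇒ Tree * Node ⇒ m * Node ⇒ m * Tree ⇒ m * m

Two distinct leftmost derivations for the same string.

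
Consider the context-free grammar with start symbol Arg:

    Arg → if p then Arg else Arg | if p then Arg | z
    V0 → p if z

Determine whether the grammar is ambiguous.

Witness: if p then if p then z else z

Derivation 1: Arg ⇒ if p then Arg else Arg ⇒ if p then if p then Arg else Arg ⇒ if p then if p then z else Arg ⇒ if p then if p then z else z
Derivation 2: Arg ⇒ if p then Arg ⇒ if p then if p then Arg else Arg ⇒ if p then if p then z else Arg ⇒ if p then if p then z else z

Two distinct leftmost derivations for the same string.

Ambiguous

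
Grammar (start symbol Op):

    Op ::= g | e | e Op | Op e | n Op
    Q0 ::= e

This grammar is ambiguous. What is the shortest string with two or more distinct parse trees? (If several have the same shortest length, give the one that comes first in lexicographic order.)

length 1: no string has ≥2 trees
length 2: e e has 2 parse trees

Two derivations of e e:
  Op ⇒ e Op ⇒ e e
  Op ⇒ Op e ⇒ e e

e e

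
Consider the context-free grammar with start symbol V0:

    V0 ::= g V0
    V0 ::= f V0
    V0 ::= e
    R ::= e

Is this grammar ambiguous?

(R is unreachable from V0, so its rules don't affect L(V0).) Each reachable nonterminal has at most one production per leading terminal, and all productions are right-linear; the derivation is determined token-by-token.

Unambiguous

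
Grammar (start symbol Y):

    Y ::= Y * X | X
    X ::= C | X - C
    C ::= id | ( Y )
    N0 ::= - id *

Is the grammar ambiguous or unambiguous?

(N0 is unreachable from Y, so its rules don't affect L(Y).) Y → Y * X | X  ;  X → X - C | C  — a left-associative chain with C at the bottom. Each string factors uniquely by precedence.

Unambiguous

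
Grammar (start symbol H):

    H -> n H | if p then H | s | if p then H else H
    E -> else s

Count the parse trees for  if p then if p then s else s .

2

Parse trees for if p then if p then s else s:
  [H if p then [H if p then [H s] else [H s]]]
  [H if p then [H if p then [H s]] else [H s]]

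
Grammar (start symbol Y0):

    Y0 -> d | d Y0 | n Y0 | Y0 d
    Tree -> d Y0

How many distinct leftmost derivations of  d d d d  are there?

8

Parse trees for d d d d:
  [Y0 d [Y0 d [Y0 d [Y0 d]]]]
  [Y0 d [Y0 d [Y0 [Y0 d] d]]]
  [Y0 d [Y0 [Y0 d [Y0 d]] d]]
  [Y0 d [Y0 [Y0 [Y0 d] d] d]]
  [Y0 [Y0 d [Y0 d [Y0 d]]] d]
  [Y0 [Y0 d [Y0 [Y0 d] d]] d]
  [Y0 [Y0 [Y0 d [Y0 d]] d] d]
  [Y0 [Y0 [Y0 [Y0 d] d] d] d]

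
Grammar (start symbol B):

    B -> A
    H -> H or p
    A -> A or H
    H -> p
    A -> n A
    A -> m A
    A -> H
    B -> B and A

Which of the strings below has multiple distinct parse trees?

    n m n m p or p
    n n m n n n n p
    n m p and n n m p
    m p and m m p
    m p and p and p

n m n m p or p

n m n m p or p: 6 trees
n n m n n n n p: 1 tree
n m p and n n m p: 1 tree
m p and m m p: 1 tree
m p and p and p: 1 tree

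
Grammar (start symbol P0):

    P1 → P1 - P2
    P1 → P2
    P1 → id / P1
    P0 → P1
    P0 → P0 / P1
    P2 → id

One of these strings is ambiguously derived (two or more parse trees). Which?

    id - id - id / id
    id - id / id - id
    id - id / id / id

id - id / id / id

id - id - id / id: 1 tree
id - id / id - id: 1 tree
id - id / id / id: 2 trees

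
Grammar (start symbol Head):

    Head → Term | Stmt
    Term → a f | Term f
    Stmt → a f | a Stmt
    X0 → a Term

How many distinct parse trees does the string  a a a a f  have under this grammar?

1

Parse trees for a a a a f:
  [Head [Stmt a [Stmt a [Stmt a [Stmt a f]]]]]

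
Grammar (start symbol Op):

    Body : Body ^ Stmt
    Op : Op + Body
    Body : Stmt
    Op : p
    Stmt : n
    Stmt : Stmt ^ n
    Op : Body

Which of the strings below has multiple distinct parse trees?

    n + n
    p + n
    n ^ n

n + n: 1 tree
p + n: 1 tree
n ^ n: 2 trees

n ^ n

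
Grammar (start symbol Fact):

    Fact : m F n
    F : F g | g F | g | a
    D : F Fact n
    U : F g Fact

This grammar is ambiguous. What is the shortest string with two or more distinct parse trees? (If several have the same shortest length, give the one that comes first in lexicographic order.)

m g g n

length 3: no string has ≥2 trees
length 4: m g g n has 2 parse trees

Two derivations of m g g n:
  Fact ⇒ m F n ⇒ m F g n ⇒ m g g n
  Fact ⇒ m F n ⇒ m g F n ⇒ m g g n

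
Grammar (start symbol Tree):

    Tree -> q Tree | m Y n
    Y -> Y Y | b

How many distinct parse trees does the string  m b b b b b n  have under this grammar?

Parse trees for m b b b b b n (showing first 6 of 14):
  [Tree m [Y [Y b] [Y [Y b] [Y [Y b] [Y [Y b] [Y b]]]]] n]
  [Tree m [Y [Y b] [Y [Y b] [Y [Y [Y b] [Y b]] [Y b]]]] n]
  [Tree m [Y [Y b] [Y [Y [Y b] [Y b]] [Y [Y b] [Y b]]]] n]
  [Tree m [Y [Y b] [Y [Y [Y b] [Y [Y b] [Y b]]] [Y b]]] n]
  [Tree m [Y [Y b] [Y [Y [Y [Y b] [Y b]] [Y b]] [Y b]]] n]
  [Tree m [Y [Y [Y b] [Y b]] [Y [Y b] [Y [Y b] [Y b]]]] n]

14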